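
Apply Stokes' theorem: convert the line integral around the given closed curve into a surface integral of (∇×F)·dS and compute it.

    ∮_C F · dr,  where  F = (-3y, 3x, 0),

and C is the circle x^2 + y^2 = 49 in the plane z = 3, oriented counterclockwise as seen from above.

Let S be the flat disk x^2 + y^2 ≤ 49 in the plane z = 3, with upward unit normal n̂ = ẑ. By Stokes' theorem,

    ∮_C F · dr = ∬_S (∇ × F) · n̂ dS = ∬_D (curl F)_z dA,

where D is the disk x^2 + y^2 ≤ 49.

Compute the curl of F = (-3y, 3x, 0):
    (∇ × F)_x = ∂F_z/∂y - ∂F_y/∂z = 0,
    (∇ × F)_y = ∂F_x/∂z - ∂F_z/∂x = 0,
    (∇ × F)_z = ∂F_y/∂x - ∂F_x/∂y = 6.

On z = 3, (curl F)_z = 6.

Convert to polar (x = r cos θ, y = r sin θ, dA = r dr dθ); the integrand becomes 6, so

    ∬_D (curl F)_z dA = ∫_0^{2π} ∫_0^{7} (6) · r dr dθ.

Inner (r from 0 to 7): 147.
Outer (θ from 0 to 2π): 294π.

Therefore ∮_C F · dr = 294π.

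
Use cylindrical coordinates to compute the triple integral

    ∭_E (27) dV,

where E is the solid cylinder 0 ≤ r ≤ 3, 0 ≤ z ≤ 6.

In cylindrical coordinates, x = r cos(θ), y = r sin(θ), z = z, and dV = r dr dθ dz.

The integrand becomes 27, so

    ∭_E (27) dV = ∫_{0}^{2π} ∫_{0}^{3} ∫_{0}^{6} (27) · r dz dr dθ.

Inner (z): 162r.
Middle (r from 0 to 3): 729.
Outer (θ): 1458π.

Therefore the triple integral equals 1458π.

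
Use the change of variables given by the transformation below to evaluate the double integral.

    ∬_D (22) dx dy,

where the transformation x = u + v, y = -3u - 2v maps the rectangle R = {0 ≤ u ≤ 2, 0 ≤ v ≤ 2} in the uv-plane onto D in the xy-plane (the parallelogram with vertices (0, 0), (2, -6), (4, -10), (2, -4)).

Compute the Jacobian determinant of (x, y) with respect to (u, v):

    ∂(x,y)/∂(u,v) = | 1  1 | = (1)(-2) - (1)(-3) = 1.
                   | -3  -2 |

Its absolute value is |J| = 1 (the area scaling factor).

Substituting x = u + v, y = -3u - 2v into the integrand,

    22 → 22,

so the integral becomes

    ∬_R (22) · |J| du dv = ∫_0^2 ∫_0^2 (22) dv du.

Inner (v): 44.
Outer (u): 88.

Therefore ∬_D (22) dx dy = 88.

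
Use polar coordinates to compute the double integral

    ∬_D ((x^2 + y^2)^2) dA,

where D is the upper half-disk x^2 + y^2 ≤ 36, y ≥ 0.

The region D is 0 ≤ r ≤ 6, 0 ≤ θ ≤ π in polar coordinates, where x = r cos(θ), y = r sin(θ), and dA = r dr dθ.

Under the substitution, the integrand becomes r^4, so

    ∬_D ((x^2 + y^2)^2) dA = ∫_{0}^{π} ∫_{0}^{6} (r^4) · r dr dθ.

Inner integral (in r): ∫_{0}^{6} (r^4) · r dr = 7776.

Outer integral (in θ): ∫_{0}^{π} (7776) dθ = 7776π.

Therefore ∬_D ((x^2 + y^2)^2) dA = 7776π.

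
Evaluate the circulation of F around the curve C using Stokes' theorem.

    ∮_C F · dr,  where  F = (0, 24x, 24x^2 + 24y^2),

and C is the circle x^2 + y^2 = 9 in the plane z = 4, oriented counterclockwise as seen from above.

Let S be the flat disk x^2 + y^2 ≤ 9 in the plane z = 4, with upward unit normal n̂ = ẑ. By Stokes' theorem,

    ∮_C F · dr = ∬_S (∇ × F) · n̂ dS = ∬_D (curl F)_z dA,

where D is the disk x^2 + y^2 ≤ 9.

Compute the curl of F = (0, 24x, 24x^2 + 24y^2):
    (∇ × F)_x = ∂F_z/∂y - ∂F_y/∂z = 48y,
    (∇ × F)_y = ∂F_x/∂z - ∂F_z/∂x = -48x,
    (∇ × F)_z = ∂F_y/∂x - ∂F_x/∂y = 24.

On z = 4, (curl F)_z = 24.

Convert to polar (x = r cos θ, y = r sin θ, dA = r dr dθ); the integrand becomes 24, so

    ∬_D (curl F)_z dA = ∫_0^{2π} ∫_0^{3} (24) · r dr dθ.

Inner (r from 0 to 3): 108.
Outer (θ from 0 to 2π): 216π.

Therefore ∮_C F · dr = 216π.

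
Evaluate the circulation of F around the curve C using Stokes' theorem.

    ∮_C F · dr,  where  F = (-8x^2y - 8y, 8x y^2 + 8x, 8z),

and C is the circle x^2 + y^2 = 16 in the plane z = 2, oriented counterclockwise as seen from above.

Let S be the flat disk x^2 + y^2 ≤ 16 in the plane z = 2, with upward unit normal n̂ = ẑ. By Stokes' theorem,

    ∮_C F · dr = ∬_S (∇ × F) · n̂ dS = ∬_D (curl F)_z dA,

where D is the disk x^2 + y^2 ≤ 16.

Compute the curl of F = (-8x^2y - 8y, 8x y^2 + 8x, 8z):
    (∇ × F)_x = ∂F_z/∂y - ∂F_y/∂z = 0,
    (∇ × F)_y = ∂F_x/∂z - ∂F_z/∂x = 0,
    (∇ × F)_z = ∂F_y/∂x - ∂F_x/∂y = 8x^2 + 8y^2 + 16.

On z = 2, (curl F)_z = 8x^2 + 8y^2 + 16.

Convert to polar (x = r cos θ, y = r sin θ, dA = r dr dθ); the integrand becomes 8r^2 + 16, so

    ∬_D (curl F)_z dA = ∫_0^{2π} ∫_0^{4} (8r^2 + 16) · r dr dθ.

Inner (r from 0 to 4): 640.
Outer (θ from 0 to 2π): 1280π.

Therefore ∮_C F · dr = 1280π.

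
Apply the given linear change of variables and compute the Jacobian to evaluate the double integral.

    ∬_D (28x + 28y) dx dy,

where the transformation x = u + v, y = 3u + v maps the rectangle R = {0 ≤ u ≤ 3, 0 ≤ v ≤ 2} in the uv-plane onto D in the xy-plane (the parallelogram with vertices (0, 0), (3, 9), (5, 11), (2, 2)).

Compute the Jacobian determinant of (x, y) with respect to (u, v):

    ∂(x,y)/∂(u,v) = | 1  1 | = (1)(1) - (1)(3) = -2.
                   | 3  1 |

Its absolute value is |J| = 2 (the area scaling factor).

Substituting x = u + v, y = 3u + v into the integrand,

    28x + 28y → 112u + 56v,

so the integral becomes

    ∬_R (112u + 56v) · |J| du dv = ∫_0^3 ∫_0^2 (224u + 112v) dv du.

Inner (v): 448u + 224.
Outer (u): 2688.

Therefore ∬_D (28x + 28y) dx dy = 2688.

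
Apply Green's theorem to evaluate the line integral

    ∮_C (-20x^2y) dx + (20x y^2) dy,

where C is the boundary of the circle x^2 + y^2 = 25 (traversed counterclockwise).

Green's theorem converts the closed line integral into a double integral over the enclosed region D:

    ∮_C P dx + Q dy = ∬_D (∂Q/∂x - ∂P/∂y) dA.

Here P = -20x^2y, Q = 20x y^2, so

    ∂Q/∂x = 20y^2,    ∂P/∂y = -20x^2,
    ∂Q/∂x - ∂P/∂y = 20x^2 + 20y^2.

D is the region x^2 + y^2 ≤ 25. Evaluating the double integral:

In polar coordinates (x = r cos θ, y = r sin θ, dA = r dr dθ) the integrand becomes 20r^2, so

    ∬_D (20x^2 + 20y^2) dA = ∫_0^{2π} ∫_0^{5} (20r^2) · r dr dθ.

Inner (r from 0 to 5): 3125.
Outer (θ from 0 to 2π): 6250π.

Therefore ∮_C P dx + Q dy = 6250π.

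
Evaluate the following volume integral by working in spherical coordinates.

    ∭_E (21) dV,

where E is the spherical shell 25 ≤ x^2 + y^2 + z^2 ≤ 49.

In spherical coordinates, x = ρ sin(φ) cos(θ), y = ρ sin(φ) sin(θ), z = ρ cos(φ), and dV = ρ^2 sin(φ) dρ dφ dθ.

The integrand becomes 21, so

    ∭_E (21) dV = ∫_{0}^{2π} ∫_{0}^{π} ∫_{5}^{7} (21) · ρ^2 sin(φ) dρ dφ dθ.

Inner (ρ): 1526sin(φ).
Middle (φ): 3052.
Outer (θ): 6104π.

Therefore the triple integral equals 6104π.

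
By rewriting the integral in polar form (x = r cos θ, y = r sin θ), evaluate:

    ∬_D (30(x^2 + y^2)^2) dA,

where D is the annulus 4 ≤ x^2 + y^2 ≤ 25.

The region D is 2 ≤ r ≤ 5, 0 ≤ θ ≤ 2π in polar coordinates, where x = r cos(θ), y = r sin(θ), and dA = r dr dθ.

Under the substitution, the integrand becomes 30r^4, so

    ∬_D (30(x^2 + y^2)^2) dA = ∫_{0}^{2π} ∫_{2}^{5} (30r^4) · r dr dθ.

Inner integral (in r): ∫_{2}^{5} (30r^4) · r dr = 77805.

Outer integral (in θ): ∫_{0}^{2π} (77805) dθ = 155610π.

Therefore ∬_D (30(x^2 + y^2)^2) dA = 155610π.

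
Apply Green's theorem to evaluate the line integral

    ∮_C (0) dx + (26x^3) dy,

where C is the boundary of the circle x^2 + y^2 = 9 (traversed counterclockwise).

Green's theorem converts the closed line integral into a double integral over the enclosed region D:

    ∮_C P dx + Q dy = ∬_D (∂Q/∂x - ∂P/∂y) dA.

Here P = 0, Q = 26x^3, so

    ∂Q/∂x = 78x^2,    ∂P/∂y = 0,
    ∂Q/∂x - ∂P/∂y = 78x^2.

D is the region x^2 + y^2 ≤ 9. Evaluating the double integral:

In polar coordinates (x = r cos θ, y = r sin θ, dA = r dr dθ) the integrand becomes 78r^2cos(θ)^2, so

    ∬_D (78x^2) dA = ∫_0^{2π} ∫_0^{3} (78r^2cos(θ)^2) · r dr dθ.

Inner (r from 0 to 3): 3159cos(θ)^2/2.
Outer (θ from 0 to 2π): 3159π/2.

Therefore ∮_C P dx + Q dy = 3159π/2.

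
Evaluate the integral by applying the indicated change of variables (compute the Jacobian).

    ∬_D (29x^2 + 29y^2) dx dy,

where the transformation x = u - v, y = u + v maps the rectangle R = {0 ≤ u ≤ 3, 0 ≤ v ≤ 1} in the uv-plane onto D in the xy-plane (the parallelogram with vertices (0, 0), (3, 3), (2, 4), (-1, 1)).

Compute the Jacobian determinant of (x, y) with respect to (u, v):

    ∂(x,y)/∂(u,v) = | 1  -1 | = (1)(1) - (-1)(1) = 2.
                   | 1  1 |

Its absolute value is |J| = 2 (the area scaling factor).

Substituting x = u - v, y = u + v into the integrand,

    29x^2 + 29y^2 → 58u^2 + 58v^2,

so the integral becomes

    ∬_R (58u^2 + 58v^2) · |J| du dv = ∫_0^3 ∫_0^1 (116u^2 + 116v^2) dv du.

Inner (v): 116u^2 + 116/3.
Outer (u): 1160.

Therefore ∬_D (29x^2 + 29y^2) dx dy = 1160.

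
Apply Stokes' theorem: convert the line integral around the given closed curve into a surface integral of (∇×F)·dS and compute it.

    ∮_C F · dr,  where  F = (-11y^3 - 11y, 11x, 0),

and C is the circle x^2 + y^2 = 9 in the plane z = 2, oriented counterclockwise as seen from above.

Let S be the flat disk x^2 + y^2 ≤ 9 in the plane z = 2, with upward unit normal n̂ = ẑ. By Stokes' theorem,

    ∮_C F · dr = ∬_S (∇ × F) · n̂ dS = ∬_D (curl F)_z dA,

where D is the disk x^2 + y^2 ≤ 9.

Compute the curl of F = (-11y^3 - 11y, 11x, 0):
    (∇ × F)_x = ∂F_z/∂y - ∂F_y/∂z = 0,
    (∇ × F)_y = ∂F_x/∂z - ∂F_z/∂x = 0,
    (∇ × F)_z = ∂F_y/∂x - ∂F_x/∂y = 33y^2 + 22.

On z = 2, (curl F)_z = 33y^2 + 22.

Convert to polar (x = r cos θ, y = r sin θ, dA = r dr dθ); the integrand becomes 33r^2sin(θ)^2 + 22, so

    ∬_D (curl F)_z dA = ∫_0^{2π} ∫_0^{3} (33r^2sin(θ)^2 + 22) · r dr dθ.

Inner (r from 0 to 3): 2673sin(θ)^2/4 + 99.
Outer (θ from 0 to 2π): 3465π/4.

Therefore ∮_C F · dr = 3465π/4.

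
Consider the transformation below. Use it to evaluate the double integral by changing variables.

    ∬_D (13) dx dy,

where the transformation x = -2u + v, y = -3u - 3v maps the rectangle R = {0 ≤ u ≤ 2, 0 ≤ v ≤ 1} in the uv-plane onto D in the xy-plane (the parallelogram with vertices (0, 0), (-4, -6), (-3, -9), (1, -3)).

Compute the Jacobian determinant of (x, y) with respect to (u, v):

    ∂(x,y)/∂(u,v) = | -2  1 | = (-2)(-3) - (1)(-3) = 9.
                   | -3  -3 |

Its absolute value is |J| = 9 (the area scaling factor).

Substituting x = -2u + v, y = -3u - 3v into the integrand,

    13 → 13,

so the integral becomes

    ∬_R (13) · |J| du dv = ∫_0^2 ∫_0^1 (117) dv du.

Inner (v): 117.
Outer (u): 234.

Therefore ∬_D (13) dx dy = 234.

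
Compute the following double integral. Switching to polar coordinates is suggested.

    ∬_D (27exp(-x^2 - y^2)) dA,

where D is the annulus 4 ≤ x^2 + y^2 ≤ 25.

The region D is 2 ≤ r ≤ 5, 0 ≤ θ ≤ 2π in polar coordinates, where x = r cos(θ), y = r sin(θ), and dA = r dr dθ.

Under the substitution, the integrand becomes 27exp(-r^2), so

    ∬_D (27exp(-x^2 - y^2)) dA = ∫_{0}^{2π} ∫_{2}^{5} (27exp(-r^2)) · r dr dθ.

Inner integral (in r): ∫_{2}^{5} (27exp(-r^2)) · r dr = -(27 - 27exp(21))exp(-25)/2.

Outer integral (in θ): ∫_{0}^{2π} (-(27 - 27exp(21))exp(-25)/2) dθ = -27π (1 - exp(21))exp(-25).

Therefore ∬_D (27exp(-x^2 - y^2)) dA = -27π (1 - exp(21))exp(-25).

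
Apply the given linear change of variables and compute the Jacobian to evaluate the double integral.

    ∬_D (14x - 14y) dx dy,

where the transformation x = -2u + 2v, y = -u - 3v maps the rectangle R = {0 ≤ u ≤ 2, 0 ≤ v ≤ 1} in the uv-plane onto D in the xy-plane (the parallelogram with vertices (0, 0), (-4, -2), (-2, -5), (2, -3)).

Compute the Jacobian determinant of (x, y) with respect to (u, v):

    ∂(x,y)/∂(u,v) = | -2  2 | = (-2)(-3) - (2)(-1) = 8.
                   | -1  -3 |

Its absolute value is |J| = 8 (the area scaling factor).

Substituting x = -2u + 2v, y = -u - 3v into the integrand,

    14x - 14y → -14u + 70v,

so the integral becomes

    ∬_R (-14u + 70v) · |J| du dv = ∫_0^2 ∫_0^1 (-112u + 560v) dv du.

Inner (v): 280 - 112u.
Outer (u): 336.

Therefore ∬_D (14x - 14y) dx dy = 336.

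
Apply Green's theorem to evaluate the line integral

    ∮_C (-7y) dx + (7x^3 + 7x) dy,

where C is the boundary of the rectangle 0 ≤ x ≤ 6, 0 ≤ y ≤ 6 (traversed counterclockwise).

Green's theorem converts the closed line integral into a double integral over the enclosed region D:

    ∮_C P dx + Q dy = ∬_D (∂Q/∂x - ∂P/∂y) dA.

Here P = -7y, Q = 7x^3 + 7x, so

    ∂Q/∂x = 21x^2 + 7,    ∂P/∂y = -7,
    ∂Q/∂x - ∂P/∂y = 21x^2 + 14.

D is the region 0 ≤ x ≤ 6, 0 ≤ y ≤ 6. Evaluating the double integral:

    ∬_D (21x^2 + 14) dA = ∫_0^{6} ∫_0^{6} (21x^2 + 14) dy dx.

Inner (y from 0 to 6): 126x^2 + 84.
Outer (x from 0 to 6): 9576.

Therefore ∮_C P dx + Q dy = 9576.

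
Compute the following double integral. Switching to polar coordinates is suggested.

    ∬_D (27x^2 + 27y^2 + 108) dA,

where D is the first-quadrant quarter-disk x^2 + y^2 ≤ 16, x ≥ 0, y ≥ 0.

The region D is 0 ≤ r ≤ 4, 0 ≤ θ ≤ π/2 in polar coordinates, where x = r cos(θ), y = r sin(θ), and dA = r dr dθ.

Under the substitution, the integrand becomes 27r^2 + 108, so

    ∬_D (27x^2 + 27y^2 + 108) dA = ∫_{0}^{π/2} ∫_{0}^{4} (27r^2 + 108) · r dr dθ.

Inner integral (in r): ∫_{0}^{4} (27r^2 + 108) · r dr = 2592.

Outer integral (in θ): ∫_{0}^{π/2} (2592) dθ = 1296π.

Therefore ∬_D (27x^2 + 27y^2 + 108) dA = 1296π.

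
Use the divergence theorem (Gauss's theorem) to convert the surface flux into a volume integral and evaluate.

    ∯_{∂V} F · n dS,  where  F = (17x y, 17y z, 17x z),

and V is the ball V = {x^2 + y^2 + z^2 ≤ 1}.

By the divergence theorem,

    ∯_{∂V} F · n dS = ∭_V (∇ · F) dV.

Compute the divergence:
    ∇ · F = ∂F_x/∂x + ∂F_y/∂y + ∂F_z/∂z = 17y + 17z + 17x = 17x + 17y + 17z.

In spherical coordinates, x = ρ sin(φ) cos(θ), y = ρ sin(φ) sin(θ), z = ρ cos(φ), dV = ρ^2 sin(φ) dρ dφ dθ, with 0 ≤ ρ ≤ 1, 0 ≤ φ ≤ π, 0 ≤ θ ≤ 2π.

The integrand, after substitution and multiplying by the volume element, becomes (17ρ (sqrt(2)sin(φ)sin(θ + π/4) + cos(φ))) · ρ^2 sin(φ), so

    ∭_V (∇·F) dV = ∫_0^{2π} ∫_0^{π} ∫_0^{1} (17ρ (sqrt(2)sin(φ)sin(θ + π/4) + cos(φ))) · ρ^2 sin(φ) dρ dφ dθ.

Inner (ρ from 0 to 1): 17(sqrt(2)sin(φ)sin(θ + π/4) + cos(φ))sin(φ)/4.
Middle (φ from 0 to π): 17sqrt(2)π sin(θ + π/4)/8.
Outer (θ from 0 to 2π): 0.

Therefore ∯_{∂V} F · n dS = 0.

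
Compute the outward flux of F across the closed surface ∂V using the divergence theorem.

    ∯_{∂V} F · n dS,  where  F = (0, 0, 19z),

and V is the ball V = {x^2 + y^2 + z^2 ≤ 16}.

By the divergence theorem,

    ∯_{∂V} F · n dS = ∭_V (∇ · F) dV.

Compute the divergence:
    ∇ · F = ∂F_x/∂x + ∂F_y/∂y + ∂F_z/∂z = 0 + 0 + 19 = 19.

In spherical coordinates, x = ρ sin(φ) cos(θ), y = ρ sin(φ) sin(θ), z = ρ cos(φ), dV = ρ^2 sin(φ) dρ dφ dθ, with 0 ≤ ρ ≤ 4, 0 ≤ φ ≤ π, 0 ≤ θ ≤ 2π.

The integrand, after substitution and multiplying by the volume element, becomes (19) · ρ^2 sin(φ), so

    ∭_V (∇·F) dV = ∫_0^{2π} ∫_0^{π} ∫_0^{4} (19) · ρ^2 sin(φ) dρ dφ dθ.

Inner (ρ from 0 to 4): 1216sin(φ)/3.
Middle (φ from 0 to π): 2432/3.
Outer (θ from 0 to 2π): 4864π/3.

Therefore ∯_{∂V} F · n dS = 4864π/3.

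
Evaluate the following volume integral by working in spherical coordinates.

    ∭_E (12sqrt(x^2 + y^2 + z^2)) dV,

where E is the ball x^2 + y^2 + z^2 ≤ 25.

In spherical coordinates, x = ρ sin(φ) cos(θ), y = ρ sin(φ) sin(θ), z = ρ cos(φ), and dV = ρ^2 sin(φ) dρ dφ dθ.

The integrand becomes 12ρ, so

    ∭_E (12sqrt(x^2 + y^2 + z^2)) dV = ∫_{0}^{2π} ∫_{0}^{π} ∫_{0}^{5} (12ρ) · ρ^2 sin(φ) dρ dφ dθ.

Inner (ρ): 1875sin(φ).
Middle (φ): 3750.
Outer (θ): 7500π.

Therefore the triple integral equals 7500π.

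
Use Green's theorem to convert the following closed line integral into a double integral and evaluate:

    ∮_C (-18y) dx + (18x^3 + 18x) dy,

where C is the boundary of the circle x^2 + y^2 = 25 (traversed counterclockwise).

Green's theorem converts the closed line integral into a double integral over the enclosed region D:

    ∮_C P dx + Q dy = ∬_D (∂Q/∂x - ∂P/∂y) dA.

Here P = -18y, Q = 18x^3 + 18x, so

    ∂Q/∂x = 54x^2 + 18,    ∂P/∂y = -18,
    ∂Q/∂x - ∂P/∂y = 54x^2 + 36.

D is the region x^2 + y^2 ≤ 25. Evaluating the double integral:

In polar coordinates (x = r cos θ, y = r sin θ, dA = r dr dθ) the integrand becomes 54r^2cos(θ)^2 + 36, so

    ∬_D (54x^2 + 36) dA = ∫_0^{2π} ∫_0^{5} (54r^2cos(θ)^2 + 36) · r dr dθ.

Inner (r from 0 to 5): 16875cos(θ)^2/2 + 450.
Outer (θ from 0 to 2π): 18675π/2.

Therefore ∮_C P dx + Q dy = 18675π/2.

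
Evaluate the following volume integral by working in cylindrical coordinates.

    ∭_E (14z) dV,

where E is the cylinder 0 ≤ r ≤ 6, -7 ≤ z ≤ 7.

In cylindrical coordinates, x = r cos(θ), y = r sin(θ), z = z, and dV = r dr dθ dz.

The integrand becomes 14z, so

    ∭_E (14z) dV = ∫_{0}^{2π} ∫_{0}^{6} ∫_{-7}^{7} (14z) · r dz dr dθ.

Inner (z): 0.
Middle (r from 0 to 6): 0.
Outer (θ): 0.

Therefore the triple integral equals 0.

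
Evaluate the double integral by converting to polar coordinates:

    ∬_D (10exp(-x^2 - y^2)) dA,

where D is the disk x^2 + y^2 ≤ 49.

The region D is 0 ≤ r ≤ 7, 0 ≤ θ ≤ 2π in polar coordinates, where x = r cos(θ), y = r sin(θ), and dA = r dr dθ.

Under the substitution, the integrand becomes 10exp(-r^2), so

    ∬_D (10exp(-x^2 - y^2)) dA = ∫_{0}^{2π} ∫_{0}^{7} (10exp(-r^2)) · r dr dθ.

Inner integral (in r): ∫_{0}^{7} (10exp(-r^2)) · r dr = 5 - 5exp(-49).

Outer integral (in θ): ∫_{0}^{2π} (5 - 5exp(-49)) dθ = -10π exp(-49) + 10π.

Therefore ∬_D (10exp(-x^2 - y^2)) dA = -10π exp(-49) + 10π.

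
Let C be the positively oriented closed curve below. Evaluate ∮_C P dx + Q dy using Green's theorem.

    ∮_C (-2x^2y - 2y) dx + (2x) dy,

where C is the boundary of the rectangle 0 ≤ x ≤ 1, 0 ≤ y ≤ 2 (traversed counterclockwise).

Green's theorem converts the closed line integral into a double integral over the enclosed region D:

    ∮_C P dx + Q dy = ∬_D (∂Q/∂x - ∂P/∂y) dA.

Here P = -2x^2y - 2y, Q = 2x, so

    ∂Q/∂x = 2,    ∂P/∂y = -2x^2 - 2,
    ∂Q/∂x - ∂P/∂y = 2x^2 + 4.

D is the region 0 ≤ x ≤ 1, 0 ≤ y ≤ 2. Evaluating the double integral:

    ∬_D (2x^2 + 4) dA = ∫_0^{1} ∫_0^{2} (2x^2 + 4) dy dx.

Inner (y from 0 to 2): 4x^2 + 8.
Outer (x from 0 to 1): 28/3.

Therefore ∮_C P dx + Q dy = 28/3.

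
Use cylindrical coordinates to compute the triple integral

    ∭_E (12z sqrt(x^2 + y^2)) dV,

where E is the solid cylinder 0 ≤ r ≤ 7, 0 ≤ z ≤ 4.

In cylindrical coordinates, x = r cos(θ), y = r sin(θ), z = z, and dV = r dr dθ dz.

The integrand becomes 12r z, so

    ∭_E (12z sqrt(x^2 + y^2)) dV = ∫_{0}^{2π} ∫_{0}^{7} ∫_{0}^{4} (12r z) · r dz dr dθ.

Inner (z): 96r^2.
Middle (r from 0 to 7): 10976.
Outer (θ): 21952π.

Therefore the triple integral equals 21952π.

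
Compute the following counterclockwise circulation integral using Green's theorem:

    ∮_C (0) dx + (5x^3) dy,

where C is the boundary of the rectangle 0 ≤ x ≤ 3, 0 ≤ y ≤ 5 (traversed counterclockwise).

Green's theorem converts the closed line integral into a double integral over the enclosed region D:

    ∮_C P dx + Q dy = ∬_D (∂Q/∂x - ∂P/∂y) dA.

Here P = 0, Q = 5x^3, so

    ∂Q/∂x = 15x^2,    ∂P/∂y = 0,
    ∂Q/∂x - ∂P/∂y = 15x^2.

D is the region 0 ≤ x ≤ 3, 0 ≤ y ≤ 5. Evaluating the double integral:

    ∬_D (15x^2) dA = ∫_0^{3} ∫_0^{5} (15x^2) dy dx.

Inner (y from 0 to 5): 75x^2.
Outer (x from 0 to 3): 675.

Therefore ∮_C P dx + Q dy = 675.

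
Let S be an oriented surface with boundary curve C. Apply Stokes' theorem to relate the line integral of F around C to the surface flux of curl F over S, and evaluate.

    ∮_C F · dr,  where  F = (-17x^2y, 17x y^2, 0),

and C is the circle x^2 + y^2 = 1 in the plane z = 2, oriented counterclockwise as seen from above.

Let S be the flat disk x^2 + y^2 ≤ 1 in the plane z = 2, with upward unit normal n̂ = ẑ. By Stokes' theorem,

    ∮_C F · dr = ∬_S (∇ × F) · n̂ dS = ∬_D (curl F)_z dA,

where D is the disk x^2 + y^2 ≤ 1.

Compute the curl of F = (-17x^2y, 17x y^2, 0):
    (∇ × F)_x = ∂F_z/∂y - ∂F_y/∂z = 0,
    (∇ × F)_y = ∂F_x/∂z - ∂F_z/∂x = 0,
    (∇ × F)_z = ∂F_y/∂x - ∂F_x/∂y = 17x^2 + 17y^2.

On z = 2, (curl F)_z = 17x^2 + 17y^2.

Convert to polar (x = r cos θ, y = r sin θ, dA = r dr dθ); the integrand becomes 17r^2, so

    ∬_D (curl F)_z dA = ∫_0^{2π} ∫_0^{1} (17r^2) · r dr dθ.

Inner (r from 0 to 1): 17/4.
Outer (θ from 0 to 2π): 17π/2.

Therefore ∮_C F · dr = 17π/2.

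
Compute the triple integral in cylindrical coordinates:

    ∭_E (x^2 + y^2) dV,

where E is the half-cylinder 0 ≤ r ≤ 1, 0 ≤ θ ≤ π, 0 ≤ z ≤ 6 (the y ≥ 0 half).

In cylindrical coordinates, x = r cos(θ), y = r sin(θ), z = z, and dV = r dr dθ dz.

The integrand becomes r^2, so

    ∭_E (x^2 + y^2) dV = ∫_{0}^{π} ∫_{0}^{1} ∫_{0}^{6} (r^2) · r dz dr dθ.

Inner (z): 6r^3.
Middle (r from 0 to 1): 3/2.
Outer (θ): 3π/2.

Therefore the triple integral equals 3π/2.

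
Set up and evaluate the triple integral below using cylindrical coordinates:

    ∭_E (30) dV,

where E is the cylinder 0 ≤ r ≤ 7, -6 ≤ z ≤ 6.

In cylindrical coordinates, x = r cos(θ), y = r sin(θ), z = z, and dV = r dr dθ dz.

The integrand becomes 30, so

    ∭_E (30) dV = ∫_{0}^{2π} ∫_{0}^{7} ∫_{-6}^{6} (30) · r dz dr dθ.

Inner (z): 360r.
Middle (r from 0 to 7): 8820.
Outer (θ): 17640π.

Therefore the triple integral equals 17640π.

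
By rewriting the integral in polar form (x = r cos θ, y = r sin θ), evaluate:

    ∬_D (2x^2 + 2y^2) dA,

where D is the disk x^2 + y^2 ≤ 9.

The region D is 0 ≤ r ≤ 3, 0 ≤ θ ≤ 2π in polar coordinates, where x = r cos(θ), y = r sin(θ), and dA = r dr dθ.

Under the substitution, the integrand becomes 2r^2, so

    ∬_D (2x^2 + 2y^2) dA = ∫_{0}^{2π} ∫_{0}^{3} (2r^2) · r dr dθ.

Inner integral (in r): ∫_{0}^{3} (2r^2) · r dr = 81/2.

Outer integral (in θ): ∫_{0}^{2π} (81/2) dθ = 81π.

Therefore ∬_D (2x^2 + 2y^2) dA = 81π.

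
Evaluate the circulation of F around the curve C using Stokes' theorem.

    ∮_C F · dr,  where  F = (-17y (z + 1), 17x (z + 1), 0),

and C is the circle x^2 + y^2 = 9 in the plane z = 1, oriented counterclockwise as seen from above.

Let S be the flat disk x^2 + y^2 ≤ 9 in the plane z = 1, with upward unit normal n̂ = ẑ. By Stokes' theorem,

    ∮_C F · dr = ∬_S (∇ × F) · n̂ dS = ∬_D (curl F)_z dA,

where D is the disk x^2 + y^2 ≤ 9.

Compute the curl of F = (-17y (z + 1), 17x (z + 1), 0):
    (∇ × F)_x = ∂F_z/∂y - ∂F_y/∂z = -17x,
    (∇ × F)_y = ∂F_x/∂z - ∂F_z/∂x = -17y,
    (∇ × F)_z = ∂F_y/∂x - ∂F_x/∂y = 34z + 34.

On z = 1, (curl F)_z = 68.

Convert to polar (x = r cos θ, y = r sin θ, dA = r dr dθ); the integrand becomes 68, so

    ∬_D (curl F)_z dA = ∫_0^{2π} ∫_0^{3} (68) · r dr dθ.

Inner (r from 0 to 3): 306.
Outer (θ from 0 to 2π): 612π.

Therefore ∮_C F · dr = 612π.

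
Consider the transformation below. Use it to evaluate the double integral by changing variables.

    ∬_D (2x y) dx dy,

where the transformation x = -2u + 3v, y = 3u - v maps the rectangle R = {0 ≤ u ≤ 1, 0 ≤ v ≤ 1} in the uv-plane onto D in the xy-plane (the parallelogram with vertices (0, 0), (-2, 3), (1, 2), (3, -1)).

Compute the Jacobian determinant of (x, y) with respect to (u, v):

    ∂(x,y)/∂(u,v) = | -2  3 | = (-2)(-1) - (3)(3) = -7.
                   | 3  -1 |

Its absolute value is |J| = 7 (the area scaling factor).

Substituting x = -2u + 3v, y = 3u - v into the integrand,

    2x y → -12u^2 + 22u v - 6v^2,

so the integral becomes

    ∬_R (-12u^2 + 22u v - 6v^2) · |J| du dv = ∫_0^1 ∫_0^1 (-84u^2 + 154u v - 42v^2) dv du.

Inner (v): -84u^2 + 77u - 14.
Outer (u): -7/2.

Therefore ∬_D (2x y) dx dy = -7/2.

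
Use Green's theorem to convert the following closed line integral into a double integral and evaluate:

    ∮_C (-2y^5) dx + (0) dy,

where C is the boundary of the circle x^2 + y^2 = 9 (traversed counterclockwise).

Green's theorem converts the closed line integral into a double integral over the enclosed region D:

    ∮_C P dx + Q dy = ∬_D (∂Q/∂x - ∂P/∂y) dA.

Here P = -2y^5, Q = 0, so

    ∂Q/∂x = 0,    ∂P/∂y = -10y^4,
    ∂Q/∂x - ∂P/∂y = 10y^4.

D is the region x^2 + y^2 ≤ 9. Evaluating the double integral:

In polar coordinates (x = r cos θ, y = r sin θ, dA = r dr dθ) the integrand becomes 10r^4sin(θ)^4, so

    ∬_D (10y^4) dA = ∫_0^{2π} ∫_0^{3} (10r^4sin(θ)^4) · r dr dθ.

Inner (r from 0 to 3): 1215sin(θ)^4.
Outer (θ from 0 to 2π): 3645π/4.

Therefore ∮_C P dx + Q dy = 3645π/4.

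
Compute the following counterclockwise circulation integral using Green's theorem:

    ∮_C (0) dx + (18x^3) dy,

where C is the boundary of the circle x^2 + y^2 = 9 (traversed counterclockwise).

Green's theorem converts the closed line integral into a double integral over the enclosed region D:

    ∮_C P dx + Q dy = ∬_D (∂Q/∂x - ∂P/∂y) dA.

Here P = 0, Q = 18x^3, so

    ∂Q/∂x = 54x^2,    ∂P/∂y = 0,
    ∂Q/∂x - ∂P/∂y = 54x^2.

D is the region x^2 + y^2 ≤ 9. Evaluating the double integral:

In polar coordinates (x = r cos θ, y = r sin θ, dA = r dr dθ) the integrand becomes 54r^2cos(θ)^2, so

    ∬_D (54x^2) dA = ∫_0^{2π} ∫_0^{3} (54r^2cos(θ)^2) · r dr dθ.

Inner (r from 0 to 3): 2187cos(θ)^2/2.
Outer (θ from 0 to 2π): 2187π/2.

Therefore ∮_C P dx + Q dy = 2187π/2.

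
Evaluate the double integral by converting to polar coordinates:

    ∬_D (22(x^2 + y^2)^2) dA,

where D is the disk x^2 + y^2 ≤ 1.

The region D is 0 ≤ r ≤ 1, 0 ≤ θ ≤ 2π in polar coordinates, where x = r cos(θ), y = r sin(θ), and dA = r dr dθ.

Under the substitution, the integrand becomes 22r^4, so

    ∬_D (22(x^2 + y^2)^2) dA = ∫_{0}^{2π} ∫_{0}^{1} (22r^4) · r dr dθ.

Inner integral (in r): ∫_{0}^{1} (22r^4) · r dr = 11/3.

Outer integral (in θ): ∫_{0}^{2π} (11/3) dθ = 22π/3.

Therefore ∬_D (22(x^2 + y^2)^2) dA = 22π/3.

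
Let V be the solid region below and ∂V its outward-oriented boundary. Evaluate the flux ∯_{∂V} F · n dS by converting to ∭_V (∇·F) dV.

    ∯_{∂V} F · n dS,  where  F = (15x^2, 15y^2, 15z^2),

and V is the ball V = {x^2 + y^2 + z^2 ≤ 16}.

By the divergence theorem,

    ∯_{∂V} F · n dS = ∭_V (∇ · F) dV.

Compute the divergence:
    ∇ · F = ∂F_x/∂x + ∂F_y/∂y + ∂F_z/∂z = 30x + 30y + 30z.

In spherical coordinates, x = ρ sin(φ) cos(θ), y = ρ sin(φ) sin(θ), z = ρ cos(φ), dV = ρ^2 sin(φ) dρ dφ dθ, with 0 ≤ ρ ≤ 4, 0 ≤ φ ≤ π, 0 ≤ θ ≤ 2π.

The integrand, after substitution and multiplying by the volume element, becomes (30ρ (sqrt(2)sin(φ)sin(θ + π/4) + cos(φ))) · ρ^2 sin(φ), so

    ∭_V (∇·F) dV = ∫_0^{2π} ∫_0^{π} ∫_0^{4} (30ρ (sqrt(2)sin(φ)sin(θ + π/4) + cos(φ))) · ρ^2 sin(φ) dρ dφ dθ.

Inner (ρ from 0 to 4): 1920(sqrt(2)sin(φ)sin(θ + π/4) + cos(φ))sin(φ).
Middle (φ from 0 to π): 960sqrt(2)π sin(θ + π/4).
Outer (θ from 0 to 2π): 0.

Therefore ∯_{∂V} F · n dS = 0.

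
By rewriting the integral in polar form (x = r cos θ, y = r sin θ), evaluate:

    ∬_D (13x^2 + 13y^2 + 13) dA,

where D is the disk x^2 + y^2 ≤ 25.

The region D is 0 ≤ r ≤ 5, 0 ≤ θ ≤ 2π in polar coordinates, where x = r cos(θ), y = r sin(θ), and dA = r dr dθ.

Under the substitution, the integrand becomes 13r^2 + 13, so

    ∬_D (13x^2 + 13y^2 + 13) dA = ∫_{0}^{2π} ∫_{0}^{5} (13r^2 + 13) · r dr dθ.

Inner integral (in r): ∫_{0}^{5} (13r^2 + 13) · r dr = 8775/4.

Outer integral (in θ): ∫_{0}^{2π} (8775/4) dθ = 8775π/2.

Therefore ∬_D (13x^2 + 13y^2 + 13) dA = 8775π/2.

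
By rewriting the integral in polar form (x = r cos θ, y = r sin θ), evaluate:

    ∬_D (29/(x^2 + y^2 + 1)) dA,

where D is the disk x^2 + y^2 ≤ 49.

The region D is 0 ≤ r ≤ 7, 0 ≤ θ ≤ 2π in polar coordinates, where x = r cos(θ), y = r sin(θ), and dA = r dr dθ.

Under the substitution, the integrand becomes 29/(r^2 + 1), so

    ∬_D (29/(x^2 + y^2 + 1)) dA = ∫_{0}^{2π} ∫_{0}^{7} (29/(r^2 + 1)) · r dr dθ.

Inner integral (in r): ∫_{0}^{7} (29/(r^2 + 1)) · r dr = 29log(50)/2.

Outer integral (in θ): ∫_{0}^{2π} (29log(50)/2) dθ = 29π log(50).

Therefore ∬_D (29/(x^2 + y^2 + 1)) dA = 29π log(50).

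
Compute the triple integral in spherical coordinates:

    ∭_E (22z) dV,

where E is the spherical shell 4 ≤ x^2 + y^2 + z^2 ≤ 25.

In spherical coordinates, x = ρ sin(φ) cos(θ), y = ρ sin(φ) sin(θ), z = ρ cos(φ), and dV = ρ^2 sin(φ) dρ dφ dθ.

The integrand becomes 22ρ cos(φ), so

    ∭_E (22z) dV = ∫_{0}^{2π} ∫_{0}^{π} ∫_{2}^{5} (22ρ cos(φ)) · ρ^2 sin(φ) dρ dφ dθ.

Inner (ρ): 6699sin(2φ)/4.
Middle (φ): 0.
Outer (θ): 0.

Therefore the triple integral equals 0.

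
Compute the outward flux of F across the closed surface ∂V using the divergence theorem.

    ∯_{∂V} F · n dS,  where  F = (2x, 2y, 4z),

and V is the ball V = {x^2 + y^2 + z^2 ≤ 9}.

By the divergence theorem,

    ∯_{∂V} F · n dS = ∭_V (∇ · F) dV.

Compute the divergence:
    ∇ · F = ∂F_x/∂x + ∂F_y/∂y + ∂F_z/∂z = 2 + 2 + 4 = 8.

In spherical coordinates, x = ρ sin(φ) cos(θ), y = ρ sin(φ) sin(θ), z = ρ cos(φ), dV = ρ^2 sin(φ) dρ dφ dθ, with 0 ≤ ρ ≤ 3, 0 ≤ φ ≤ π, 0 ≤ θ ≤ 2π.

The integrand, after substitution and multiplying by the volume element, becomes (8) · ρ^2 sin(φ), so

    ∭_V (∇·F) dV = ∫_0^{2π} ∫_0^{π} ∫_0^{3} (8) · ρ^2 sin(φ) dρ dφ dθ.

Inner (ρ from 0 to 3): 72sin(φ).
Middle (φ from 0 to π): 144.
Outer (θ from 0 to 2π): 288π.

Therefore ∯_{∂V} F · n dS = 288π.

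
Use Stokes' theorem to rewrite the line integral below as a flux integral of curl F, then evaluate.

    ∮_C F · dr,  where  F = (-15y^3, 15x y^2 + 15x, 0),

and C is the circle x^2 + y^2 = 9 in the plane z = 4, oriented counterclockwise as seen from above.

Let S be the flat disk x^2 + y^2 ≤ 9 in the plane z = 4, with upward unit normal n̂ = ẑ. By Stokes' theorem,

    ∮_C F · dr = ∬_S (∇ × F) · n̂ dS = ∬_D (curl F)_z dA,

where D is the disk x^2 + y^2 ≤ 9.

Compute the curl of F = (-15y^3, 15x y^2 + 15x, 0):
    (∇ × F)_x = ∂F_z/∂y - ∂F_y/∂z = 0,
    (∇ × F)_y = ∂F_x/∂z - ∂F_z/∂x = 0,
    (∇ × F)_z = ∂F_y/∂x - ∂F_x/∂y = 60y^2 + 15.

On z = 4, (curl F)_z = 60y^2 + 15.

Convert to polar (x = r cos θ, y = r sin θ, dA = r dr dθ); the integrand becomes 60r^2sin(θ)^2 + 15, so

    ∬_D (curl F)_z dA = ∫_0^{2π} ∫_0^{3} (60r^2sin(θ)^2 + 15) · r dr dθ.

Inner (r from 0 to 3): 1215sin(θ)^2 + 135/2.
Outer (θ from 0 to 2π): 1350π.

Therefore ∮_C F · dr = 1350π.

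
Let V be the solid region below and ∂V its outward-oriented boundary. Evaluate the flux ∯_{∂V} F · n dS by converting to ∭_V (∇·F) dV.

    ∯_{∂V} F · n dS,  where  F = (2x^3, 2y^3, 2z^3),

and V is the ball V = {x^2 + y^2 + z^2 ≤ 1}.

By the divergence theorem,

    ∯_{∂V} F · n dS = ∭_V (∇ · F) dV.

Compute the divergence:
    ∇ · F = ∂F_x/∂x + ∂F_y/∂y + ∂F_z/∂z = 6x^2 + 6y^2 + 6z^2.

In spherical coordinates, x = ρ sin(φ) cos(θ), y = ρ sin(φ) sin(θ), z = ρ cos(φ), dV = ρ^2 sin(φ) dρ dφ dθ, with 0 ≤ ρ ≤ 1, 0 ≤ φ ≤ π, 0 ≤ θ ≤ 2π.

The integrand, after substitution and multiplying by the volume element, becomes (6ρ^2) · ρ^2 sin(φ), so

    ∭_V (∇·F) dV = ∫_0^{2π} ∫_0^{π} ∫_0^{1} (6ρ^2) · ρ^2 sin(φ) dρ dφ dθ.

Inner (ρ from 0 to 1): 6sin(φ)/5.
Middle (φ from 0 to π): 12/5.
Outer (θ from 0 to 2π): 24π/5.

Therefore ∯_{∂V} F · n dS = 24π/5.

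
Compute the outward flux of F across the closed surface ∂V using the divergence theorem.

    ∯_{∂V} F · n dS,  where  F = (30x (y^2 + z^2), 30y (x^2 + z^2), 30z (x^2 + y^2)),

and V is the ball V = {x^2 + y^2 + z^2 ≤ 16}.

By the divergence theorem,

    ∯_{∂V} F · n dS = ∭_V (∇ · F) dV.

Compute the divergence:
    ∇ · F = ∂F_x/∂x + ∂F_y/∂y + ∂F_z/∂z = 30y^2 + 30z^2 + 30x^2 + 30z^2 + 30x^2 + 30y^2 = 60x^2 + 60y^2 + 60z^2.

In spherical coordinates, x = ρ sin(φ) cos(θ), y = ρ sin(φ) sin(θ), z = ρ cos(φ), dV = ρ^2 sin(φ) dρ dφ dθ, with 0 ≤ ρ ≤ 4, 0 ≤ φ ≤ π, 0 ≤ θ ≤ 2π.

The integrand, after substitution and multiplying by the volume element, becomes (60ρ^2) · ρ^2 sin(φ), so

    ∭_V (∇·F) dV = ∫_0^{2π} ∫_0^{π} ∫_0^{4} (60ρ^2) · ρ^2 sin(φ) dρ dφ dθ.

Inner (ρ from 0 to 4): 12288sin(φ).
Middle (φ from 0 to π): 24576.
Outer (θ from 0 to 2π): 49152π.

Therefore ∯_{∂V} F · n dS = 49152π.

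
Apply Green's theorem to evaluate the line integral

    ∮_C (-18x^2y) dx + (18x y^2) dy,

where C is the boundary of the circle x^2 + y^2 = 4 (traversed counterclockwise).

Green's theorem converts the closed line integral into a double integral over the enclosed region D:

    ∮_C P dx + Q dy = ∬_D (∂Q/∂x - ∂P/∂y) dA.

Here P = -18x^2y, Q = 18x y^2, so

    ∂Q/∂x = 18y^2,    ∂P/∂y = -18x^2,
    ∂Q/∂x - ∂P/∂y = 18x^2 + 18y^2.

D is the region x^2 + y^2 ≤ 4. Evaluating the double integral:

In polar coordinates (x = r cos θ, y = r sin θ, dA = r dr dθ) the integrand becomes 18r^2, so

    ∬_D (18x^2 + 18y^2) dA = ∫_0^{2π} ∫_0^{2} (18r^2) · r dr dθ.

Inner (r from 0 to 2): 72.
Outer (θ from 0 to 2π): 144π.

Therefore ∮_C P dx + Q dy = 144π.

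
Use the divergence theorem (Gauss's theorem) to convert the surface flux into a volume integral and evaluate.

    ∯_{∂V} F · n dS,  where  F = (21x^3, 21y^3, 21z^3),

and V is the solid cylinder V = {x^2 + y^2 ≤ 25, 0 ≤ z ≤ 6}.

By the divergence theorem,

    ∯_{∂V} F · n dS = ∭_V (∇ · F) dV.

Compute the divergence:
    ∇ · F = ∂F_x/∂x + ∂F_y/∂y + ∂F_z/∂z = 63x^2 + 63y^2 + 63z^2.

In cylindrical coordinates, x = r cos(θ), y = r sin(θ), z = z, dV = r dr dθ dz, with 0 ≤ r ≤ 5, 0 ≤ θ ≤ 2π, 0 ≤ z ≤ 6.

The integrand, after substitution and multiplying by the volume element, becomes (63r^2 + 63z^2) · r, so

    ∭_V (∇·F) dV = ∫_0^{2π} ∫_0^{5} ∫_0^{6} (63r^2 + 63z^2) · r dz dr dθ.

Inner (z from 0 to 6): 378r (r^2 + 12).
Middle (r from 0 to 5): 231525/2.
Outer (θ from 0 to 2π): 231525π.

Therefore ∯_{∂V} F · n dS = 231525π.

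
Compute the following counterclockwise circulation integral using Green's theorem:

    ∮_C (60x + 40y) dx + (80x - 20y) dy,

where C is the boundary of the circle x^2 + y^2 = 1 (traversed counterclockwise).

Green's theorem converts the closed line integral into a double integral over the enclosed region D:

    ∮_C P dx + Q dy = ∬_D (∂Q/∂x - ∂P/∂y) dA.

Here P = 60x + 40y, Q = 80x - 20y, so

    ∂Q/∂x = 80,    ∂P/∂y = 40,
    ∂Q/∂x - ∂P/∂y = 40.

D is the region x^2 + y^2 ≤ 1. Evaluating the double integral:

In polar coordinates (x = r cos θ, y = r sin θ, dA = r dr dθ) the integrand becomes 40, so

    ∬_D (40) dA = ∫_0^{2π} ∫_0^{1} (40) · r dr dθ.

Inner (r from 0 to 1): 20.
Outer (θ from 0 to 2π): 40π.

Therefore ∮_C P dx + Q dy = 40π.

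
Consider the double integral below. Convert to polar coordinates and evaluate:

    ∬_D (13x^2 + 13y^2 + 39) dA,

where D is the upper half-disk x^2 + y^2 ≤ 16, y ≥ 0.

The region D is 0 ≤ r ≤ 4, 0 ≤ θ ≤ π in polar coordinates, where x = r cos(θ), y = r sin(θ), and dA = r dr dθ.

Under the substitution, the integrand becomes 13r^2 + 39, so

    ∬_D (13x^2 + 13y^2 + 39) dA = ∫_{0}^{π} ∫_{0}^{4} (13r^2 + 39) · r dr dθ.

Inner integral (in r): ∫_{0}^{4} (13r^2 + 39) · r dr = 1144.

Outer integral (in θ): ∫_{0}^{π} (1144) dθ = 1144π.

Therefore ∬_D (13x^2 + 13y^2 + 39) dA = 1144π.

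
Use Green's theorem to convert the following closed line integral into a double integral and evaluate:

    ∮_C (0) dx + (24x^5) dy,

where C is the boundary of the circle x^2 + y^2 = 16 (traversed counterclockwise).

Green's theorem converts the closed line integral into a double integral over the enclosed region D:

    ∮_C P dx + Q dy = ∬_D (∂Q/∂x - ∂P/∂y) dA.

Here P = 0, Q = 24x^5, so

    ∂Q/∂x = 120x^4,    ∂P/∂y = 0,
    ∂Q/∂x - ∂P/∂y = 120x^4.

D is the region x^2 + y^2 ≤ 16. Evaluating the double integral:

In polar coordinates (x = r cos θ, y = r sin θ, dA = r dr dθ) the integrand becomes 120r^4cos(θ)^4, so

    ∬_D (120x^4) dA = ∫_0^{2π} ∫_0^{4} (120r^4cos(θ)^4) · r dr dθ.

Inner (r from 0 to 4): 81920cos(θ)^4.
Outer (θ from 0 to 2π): 61440π.

Therefore ∮_C P dx + Q dy = 61440π.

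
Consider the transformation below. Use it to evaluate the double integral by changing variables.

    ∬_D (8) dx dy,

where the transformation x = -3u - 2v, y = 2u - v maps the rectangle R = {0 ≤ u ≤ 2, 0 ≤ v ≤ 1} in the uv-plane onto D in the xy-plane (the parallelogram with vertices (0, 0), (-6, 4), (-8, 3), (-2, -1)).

Compute the Jacobian determinant of (x, y) with respect to (u, v):

    ∂(x,y)/∂(u,v) = | -3  -2 | = (-3)(-1) - (-2)(2) = 7.
                   | 2  -1 |

Its absolute value is |J| = 7 (the area scaling factor).

Substituting x = -3u - 2v, y = 2u - v into the integrand,

    8 → 8,

so the integral becomes

    ∬_R (8) · |J| du dv = ∫_0^2 ∫_0^1 (56) dv du.

Inner (v): 56.
Outer (u): 112.

Therefore ∬_D (8) dx dy = 112.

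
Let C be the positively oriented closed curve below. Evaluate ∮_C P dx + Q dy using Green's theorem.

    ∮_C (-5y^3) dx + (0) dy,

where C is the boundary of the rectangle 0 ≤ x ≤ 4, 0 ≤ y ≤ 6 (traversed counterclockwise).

Green's theorem converts the closed line integral into a double integral over the enclosed region D:

    ∮_C P dx + Q dy = ∬_D (∂Q/∂x - ∂P/∂y) dA.

Here P = -5y^3, Q = 0, so

    ∂Q/∂x = 0,    ∂P/∂y = -15y^2,
    ∂Q/∂x - ∂P/∂y = 15y^2.

D is the region 0 ≤ x ≤ 4, 0 ≤ y ≤ 6. Evaluating the double integral:

    ∬_D (15y^2) dA = ∫_0^{4} ∫_0^{6} (15y^2) dy dx.

Inner (y from 0 to 6): 1080.
Outer (x from 0 to 4): 4320.

Therefore ∮_C P dx + Q dy = 4320.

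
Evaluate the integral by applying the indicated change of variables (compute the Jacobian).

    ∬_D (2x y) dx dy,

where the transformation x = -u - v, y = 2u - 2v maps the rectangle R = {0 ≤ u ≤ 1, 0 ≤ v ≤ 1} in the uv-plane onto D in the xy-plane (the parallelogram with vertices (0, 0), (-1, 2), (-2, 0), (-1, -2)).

Compute the Jacobian determinant of (x, y) with respect to (u, v):

    ∂(x,y)/∂(u,v) = | -1  -1 | = (-1)(-2) - (-1)(2) = 4.
                   | 2  -2 |

Its absolute value is |J| = 4 (the area scaling factor).

Substituting x = -u - v, y = 2u - 2v into the integrand,

    2x y → -4u^2 + 4v^2,

so the integral becomes

    ∬_R (-4u^2 + 4v^2) · |J| du dv = ∫_0^1 ∫_0^1 (-16u^2 + 16v^2) dv du.

Inner (v): 16/3 - 16u^2.
Outer (u): 0.

Therefore ∬_D (2x y) dx dy = 0.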